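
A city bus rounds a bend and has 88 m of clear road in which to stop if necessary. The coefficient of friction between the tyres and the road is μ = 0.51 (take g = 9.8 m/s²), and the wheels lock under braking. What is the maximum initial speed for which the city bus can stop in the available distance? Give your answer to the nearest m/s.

a = μg = 0.51 × 9.8 = 4.998 m/s².
v²/(2a) = d ⇒ v = √(2 × 4.998 × 88) = √879.65 = 29.6589 m/s.

Maximum speed ≈ 30 m/s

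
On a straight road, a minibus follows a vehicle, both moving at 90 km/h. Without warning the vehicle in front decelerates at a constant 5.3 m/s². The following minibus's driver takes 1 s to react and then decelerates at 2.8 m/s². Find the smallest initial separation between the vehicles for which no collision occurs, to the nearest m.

90 km/h ÷ 3.6 = 25.0000 m/s.
Leader travels v²/(2a_L) = 625.000 / 10.600 = 58.962 m before stopping.
Follower covers v·t_r = 25.0000 × 1 = 25.000 m while reacting, then v²/(2a_F) = 625.000 / 5.600 = 111.607 m while braking, for a total of 25.000 + 111.607 = 136.607 m.
Since a_F ≤ a_L and the follower starts braking later, the follower is never slower than the leader, so the closest approach is when both have stopped.
Minimum gap = 136.607 − 58.962 = 77.645 m.

Minimum gap ≈ 78 m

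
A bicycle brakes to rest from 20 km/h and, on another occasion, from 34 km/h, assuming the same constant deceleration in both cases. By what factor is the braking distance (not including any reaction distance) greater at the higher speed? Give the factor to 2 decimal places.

Braking distance d = v²/(2a), so with a fixed, d ∝ v².
Factor = (34/20)² = 1.7000² = 2.8900.

Factor ≈ 2.89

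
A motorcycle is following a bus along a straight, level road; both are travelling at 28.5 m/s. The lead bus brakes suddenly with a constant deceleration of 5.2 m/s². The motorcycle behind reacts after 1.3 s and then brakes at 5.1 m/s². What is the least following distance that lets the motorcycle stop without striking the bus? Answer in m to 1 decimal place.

Leader travels v²/(2a_L) = 812.250 / 10.400 = 78.101 m before stopping.
Follower covers v·t_r = 28.5000 × 1.3 = 37.050 m while reacting, then v²/(2a_F) = 812.250 / 10.200 = 79.632 m while braking, for a total of 37.050 + 79.632 = 116.682 m.
Since a_F ≤ a_L and the follower starts braking later, the follower is never slower than the leader, so the closest approach is when both have stopped.
Minimum gap = 116.682 − 78.101 = 38.581 m.

Minimum gap ≈ 38.6 m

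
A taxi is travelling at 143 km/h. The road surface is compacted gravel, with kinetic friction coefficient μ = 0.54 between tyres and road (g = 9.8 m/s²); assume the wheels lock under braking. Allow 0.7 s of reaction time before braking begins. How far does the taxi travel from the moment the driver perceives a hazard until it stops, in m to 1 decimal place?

143 km/h ÷ 3.6 = 39.7222 m/s.
a = μg = 0.54 × 9.8 = 5.292 m/s².
Reaction distance = v·t_r = 39.7222 × 0.7 = 27.806 m.
Braking distance = v²/(2a) = 39.7222² / (2 × 5.292) = 1577.853 / 10.584 = 149.079 m.
Total = 27.806 + 149.079 = 176.885 m.

Total stopping distance ≈ 176.9 m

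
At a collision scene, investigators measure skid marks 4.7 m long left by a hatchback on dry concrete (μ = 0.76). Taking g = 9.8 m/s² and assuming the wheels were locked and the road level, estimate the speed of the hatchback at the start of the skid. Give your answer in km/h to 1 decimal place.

Deceleration a = μg = 0.76 × 9.8 = 7.448 m/s².
v = √(2a·d) = √(2 × 7.448 × 4.7) = √70.011 = 8.3673 m/s.
= 8.3673 × 3.6 = 30.122 km/h.

Initial speed ≈ 30.1 km/h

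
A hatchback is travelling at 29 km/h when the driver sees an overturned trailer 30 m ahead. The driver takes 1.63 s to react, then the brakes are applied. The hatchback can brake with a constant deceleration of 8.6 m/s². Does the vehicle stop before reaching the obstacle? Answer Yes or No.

29 km/h ÷ 3.6 = 8.0556 m/s.
Reaction distance = 8.0556 × 1.63 = 13.131 m.
Braking distance = v²/(2a) = 64.893 / 17.200 = 3.773 m.
Total stopping distance = 13.131 + 3.773 = 16.904 m, vs 30 m available — it stops with 30 − 16.904 = 13.096 m to spare.

Yes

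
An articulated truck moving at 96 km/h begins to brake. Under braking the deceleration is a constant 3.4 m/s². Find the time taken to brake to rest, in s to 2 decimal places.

Braking time ≈ 7.84 s

96 km/h ÷ 3.6 = 26.6667 m/s.
Braking time = v/a = 26.6667 / 3.400 = 7.843 s.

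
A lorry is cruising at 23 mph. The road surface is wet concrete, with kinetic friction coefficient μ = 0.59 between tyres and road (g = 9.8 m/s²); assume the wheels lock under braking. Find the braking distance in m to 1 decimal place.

23 mph × 0.44704 = 10.2819 m/s.
a = μg = 0.59 × 9.8 = 5.782 m/s².
Braking distance = v²/(2a) = 10.2819² / (2 × 5.782) = 105.717 / 11.564 = 9.142 m.

Braking distance ≈ 9.1 m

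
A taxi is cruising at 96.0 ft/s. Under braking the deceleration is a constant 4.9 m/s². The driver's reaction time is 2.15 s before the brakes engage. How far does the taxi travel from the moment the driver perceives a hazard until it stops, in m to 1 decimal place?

96 ft/s × 0.3048 = 29.2608 m/s.
Reaction distance = v·t_r = 29.2608 × 2.15 = 62.911 m.
Braking distance = v²/(2a) = 29.2608² / (2 × 4.900) = 856.194 / 9.800 = 87.367 m.
Total = 62.911 + 87.367 = 150.278 m.

Total stopping distance ≈ 150.3 m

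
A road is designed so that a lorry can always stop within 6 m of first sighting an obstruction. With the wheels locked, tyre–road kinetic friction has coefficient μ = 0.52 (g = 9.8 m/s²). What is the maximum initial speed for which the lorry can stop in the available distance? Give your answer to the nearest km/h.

Maximum speed ≈ 28 km/h

a = μg = 0.52 × 9.8 = 5.096 m/s².
v²/(2a) = d ⇒ v = √(2 × 5.096 × 6) = √61.15 = 7.8198 m/s.
7.8198 m/s × 3.6 = 28.151 km/h.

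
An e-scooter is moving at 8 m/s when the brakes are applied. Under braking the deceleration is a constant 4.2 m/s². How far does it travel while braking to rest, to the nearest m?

Braking distance = v²/(2a) = 8.0000² / (2 × 4.200) = 64.000 / 8.400 = 7.619 m.

Braking distance ≈ 8 m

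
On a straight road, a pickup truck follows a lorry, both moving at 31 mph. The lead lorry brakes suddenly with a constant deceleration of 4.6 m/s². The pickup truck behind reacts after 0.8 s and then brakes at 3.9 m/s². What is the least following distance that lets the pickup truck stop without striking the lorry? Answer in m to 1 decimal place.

31 mph × 0.44704 = 13.8582 m/s.
Leader travels v²/(2a_L) = 192.050 / 9.200 = 20.875 m before stopping.
Follower covers v·t_r = 13.8582 × 0.8 = 11.087 m while reacting, then v²/(2a_F) = 192.050 / 7.800 = 24.622 m while braking, for a total of 11.087 + 24.622 = 35.709 m.
Since a_F ≤ a_L and the follower starts braking later, the follower is never slower than the leader, so the closest approach is when both have stopped.
Minimum gap = 35.709 − 20.875 = 14.834 m.

Minimum gap ≈ 14.8 m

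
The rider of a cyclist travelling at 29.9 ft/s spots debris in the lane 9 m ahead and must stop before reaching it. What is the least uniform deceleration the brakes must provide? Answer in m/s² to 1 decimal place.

29.9 ft/s × 0.3048 = 9.1135 m/s.
v² = 2a·d ⇒ a = v²/(2d) = 9.1135² / (2 × 9.000) = 83.056 / 18.000 = 4.6142 m/s².

Required deceleration ≈ 4.6 m/s²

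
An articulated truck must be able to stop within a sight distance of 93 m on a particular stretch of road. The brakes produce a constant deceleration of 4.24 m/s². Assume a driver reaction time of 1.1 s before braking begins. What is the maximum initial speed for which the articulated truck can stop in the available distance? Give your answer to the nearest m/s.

Stopping distance: v·t_r + v²/(2a) = 93 with t_r = 1.1 s and a = 4.240 m/s².
So v² + 9.328 v − 788.64 = 0.
Positive root: v = −a·t_r + √((a·t_r)² + 2a·d) = −4.664 + √(21.753 + 788.64) = 23.8034 m/s.

Maximum speed ≈ 24 m/s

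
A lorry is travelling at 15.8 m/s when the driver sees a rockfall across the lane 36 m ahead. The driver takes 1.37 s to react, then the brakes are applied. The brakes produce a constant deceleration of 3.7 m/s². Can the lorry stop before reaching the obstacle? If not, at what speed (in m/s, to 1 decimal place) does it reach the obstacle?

No — it strikes the obstacle at 12.0 m/s

Reaction distance = 15.8000 × 1.37 = 21.646 m.
Braking distance needed to stop: v²/(2a) = 249.640 / 7.400 = 33.735 m, so total needed = 21.646 + 33.735 = 55.381 m > 36 m — it cannot stop.
Distance remaining when braking begins: 36 − 21.646 = 14.354 m.
v² = v₀² − 2a·d = 249.640 − 2 × 3.700 × 14.354 = 143.420 m²/s².
v = √143.420 = 11.976 m/s.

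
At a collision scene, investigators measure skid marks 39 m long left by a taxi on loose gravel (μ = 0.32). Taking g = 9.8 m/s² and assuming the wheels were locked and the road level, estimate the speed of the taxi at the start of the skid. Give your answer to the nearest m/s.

Initial speed ≈ 16 m/s

Deceleration a = μg = 0.32 × 9.8 = 3.136 m/s².
v = √(2a·d) = √(2 × 3.136 × 39) = √244.608 = 15.6399 m/s.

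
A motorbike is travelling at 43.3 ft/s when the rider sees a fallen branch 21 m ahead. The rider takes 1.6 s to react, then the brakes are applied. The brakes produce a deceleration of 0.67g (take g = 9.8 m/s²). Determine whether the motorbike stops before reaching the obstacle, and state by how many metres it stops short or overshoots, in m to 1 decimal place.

No — it overshoots by 13.4 m

43.3 ft/s × 0.3048 = 13.1978 m/s.
a = 0.67 × 9.8 = 6.566 m/s².
Reaction distance = 13.1978 × 1.6 = 21.116 m.
Braking distance = v²/(2a) = 174.182 / 13.132 = 13.264 m.
Total stopping distance = 21.116 + 13.264 = 34.380 m, vs 21 m available — it cannot stop in time and overshoots by 34.380 − 21 = 13.380 m.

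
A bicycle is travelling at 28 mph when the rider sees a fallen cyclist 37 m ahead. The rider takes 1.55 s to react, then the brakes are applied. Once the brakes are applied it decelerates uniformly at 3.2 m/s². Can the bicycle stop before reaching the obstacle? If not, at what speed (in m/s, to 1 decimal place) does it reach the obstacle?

28 mph × 0.44704 = 12.5171 m/s.
Reaction distance = 12.5171 × 1.55 = 19.402 m.
Braking distance needed to stop: v²/(2a) = 156.678 / 6.400 = 24.481 m, so total needed = 19.402 + 24.481 = 43.883 m > 37 m — it cannot stop.
Distance remaining when braking begins: 37 − 19.402 = 17.598 m.
v² = v₀² − 2a·d = 156.678 − 2 × 3.200 × 17.598 = 44.051 m²/s².
v = √44.051 = 6.637 m/s.

No — it strikes the obstacle at 6.6 m/s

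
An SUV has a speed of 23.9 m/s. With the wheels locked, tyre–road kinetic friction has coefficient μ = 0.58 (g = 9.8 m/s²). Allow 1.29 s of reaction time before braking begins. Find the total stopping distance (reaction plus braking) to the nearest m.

Total stopping distance ≈ 81 m

a = μg = 0.58 × 9.8 = 5.684 m/s².
Reaction distance = v·t_r = 23.9000 × 1.29 = 30.831 m.
Braking distance = v²/(2a) = 23.9000² / (2 × 5.684) = 571.210 / 11.368 = 50.247 m.
Total = 30.831 + 50.247 = 81.078 m.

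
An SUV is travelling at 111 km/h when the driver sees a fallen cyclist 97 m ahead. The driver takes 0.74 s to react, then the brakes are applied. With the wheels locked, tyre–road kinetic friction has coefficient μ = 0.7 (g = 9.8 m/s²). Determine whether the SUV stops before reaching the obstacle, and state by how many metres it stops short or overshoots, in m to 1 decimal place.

Yes — it stops 4.9 m short of the obstacle

111 km/h ÷ 3.6 = 30.8333 m/s.
a = μg = 0.7 × 9.8 = 6.860 m/s².
Reaction distance = 30.8333 × 0.74 = 22.817 m.
Braking distance = v²/(2a) = 950.692 / 13.720 = 69.292 m.
Total stopping distance = 22.817 + 69.292 = 92.109 m, vs 97 m available — it stops with 97 − 92.109 = 4.891 m to spare.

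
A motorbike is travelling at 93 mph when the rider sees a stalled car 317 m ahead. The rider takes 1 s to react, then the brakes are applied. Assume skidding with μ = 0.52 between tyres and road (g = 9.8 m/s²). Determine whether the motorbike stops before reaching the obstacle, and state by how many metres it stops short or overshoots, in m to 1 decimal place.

Yes — it stops 105.8 m short of the obstacle

93 mph × 0.44704 = 41.5747 m/s.
a = μg = 0.52 × 9.8 = 5.096 m/s².
Reaction distance = 41.5747 × 1 = 41.575 m.
Braking distance = v²/(2a) = 1728.456 / 10.192 = 169.589 m.
Total stopping distance = 41.575 + 169.589 = 211.164 m, vs 317 m available — it stops with 317 − 211.164 = 105.836 m to spare.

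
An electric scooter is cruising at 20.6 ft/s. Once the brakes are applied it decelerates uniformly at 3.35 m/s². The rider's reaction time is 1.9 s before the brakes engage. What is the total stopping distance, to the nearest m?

20.6 ft/s × 0.3048 = 6.2789 m/s.
Reaction distance = v·t_r = 6.2789 × 1.9 = 11.930 m.
Braking distance = v²/(2a) = 6.2789² / (2 × 3.350) = 39.425 / 6.700 = 5.884 m.
Total = 11.930 + 5.884 = 17.814 m.

Total stopping distance ≈ 18 m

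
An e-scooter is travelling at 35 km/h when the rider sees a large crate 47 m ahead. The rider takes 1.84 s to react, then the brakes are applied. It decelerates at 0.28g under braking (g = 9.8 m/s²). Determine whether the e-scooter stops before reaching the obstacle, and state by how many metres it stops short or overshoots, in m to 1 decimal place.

35 km/h ÷ 3.6 = 9.7222 m/s.
a = 0.28 × 9.8 = 2.744 m/s².
Reaction distance = 9.7222 × 1.84 = 17.889 m.
Braking distance = v²/(2a) = 94.521 / 5.488 = 17.223 m.
Total stopping distance = 17.889 + 17.223 = 35.112 m, vs 47 m available — it stops with 47 − 35.112 = 11.888 m to spare.

Yes — it stops 11.9 m short of the obstacle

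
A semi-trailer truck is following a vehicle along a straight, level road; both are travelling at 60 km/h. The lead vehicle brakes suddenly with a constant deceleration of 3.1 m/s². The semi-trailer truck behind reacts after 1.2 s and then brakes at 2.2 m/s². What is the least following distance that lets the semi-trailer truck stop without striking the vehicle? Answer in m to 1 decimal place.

60 km/h ÷ 3.6 = 16.6667 m/s.
Leader travels v²/(2a_L) = 277.779 / 6.200 = 44.803 m before stopping.
Follower covers v·t_r = 16.6667 × 1.2 = 20.000 m while reacting, then v²/(2a_F) = 277.779 / 4.400 = 63.132 m while braking, for a total of 20.000 + 63.132 = 83.132 m.
Since a_F ≤ a_L and the follower starts braking later, the follower is never slower than the leader, so the closest approach is when both have stopped.
Minimum gap = 83.132 − 44.803 = 38.329 m.

Minimum gap ≈ 38.3 m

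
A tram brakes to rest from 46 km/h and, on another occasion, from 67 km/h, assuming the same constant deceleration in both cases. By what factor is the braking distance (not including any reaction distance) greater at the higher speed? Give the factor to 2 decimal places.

Braking distance d = v²/(2a), so with a fixed, d ∝ v².
Factor = (67/46)² = 1.4565² = 2.1214.

Factor ≈ 2.12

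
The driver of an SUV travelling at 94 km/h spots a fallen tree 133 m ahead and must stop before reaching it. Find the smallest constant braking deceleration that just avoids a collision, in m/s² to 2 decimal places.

Required deceleration ≈ 2.56 m/s²

94 km/h ÷ 3.6 = 26.1111 m/s.
v² = 2a·d ⇒ a = v²/(2d) = 26.1111² / (2 × 133.000) = 681.790 / 266.000 = 2.5631 m/s².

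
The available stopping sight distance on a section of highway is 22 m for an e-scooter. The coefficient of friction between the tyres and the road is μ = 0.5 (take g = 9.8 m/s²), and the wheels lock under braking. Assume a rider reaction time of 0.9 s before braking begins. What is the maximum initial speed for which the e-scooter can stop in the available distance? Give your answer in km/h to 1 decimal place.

Maximum speed ≈ 39.3 km/h

a = μg = 0.5 × 9.8 = 4.900 m/s².
Stopping distance: v·t_r + v²/(2a) = 22 with t_r = 0.9 s and a = 4.900 m/s².
So v² + 8.820 v − 215.60 = 0.
Positive root: v = −a·t_r + √((a·t_r)² + 2a·d) = −4.410 + √(19.448 + 215.60) = 10.9213 m/s.
10.9213 m/s × 3.6 = 39.317 km/h.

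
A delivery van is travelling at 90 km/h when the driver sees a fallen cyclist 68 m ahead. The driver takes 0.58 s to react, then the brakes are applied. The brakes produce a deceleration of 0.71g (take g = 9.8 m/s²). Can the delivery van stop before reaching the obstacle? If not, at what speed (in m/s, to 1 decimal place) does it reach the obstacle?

Yes — it stops about 8.6 m short of the obstacle, so it never reaches it

90 km/h ÷ 3.6 = 25.0000 m/s.
a = 0.71 × 9.8 = 6.958 m/s².
Reaction distance = 25.0000 × 0.58 = 14.500 m.
Braking distance = v²/(2a) = 625.000 / 13.916 = 44.912 m.
Total stopping distance = 14.500 + 44.912 = 59.412 m, vs 68 m available — it stops with 68 − 59.412 = 8.588 m to spare.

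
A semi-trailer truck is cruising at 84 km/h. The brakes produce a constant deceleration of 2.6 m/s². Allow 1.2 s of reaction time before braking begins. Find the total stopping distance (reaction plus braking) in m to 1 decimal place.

84 km/h ÷ 3.6 = 23.3333 m/s.
Reaction distance = v·t_r = 23.3333 × 1.2 = 28.000 m.
Braking distance = v²/(2a) = 23.3333² / (2 × 2.600) = 544.443 / 5.200 = 104.701 m.
Total = 28.000 + 104.701 = 132.701 m.

Total stopping distance ≈ 132.7 m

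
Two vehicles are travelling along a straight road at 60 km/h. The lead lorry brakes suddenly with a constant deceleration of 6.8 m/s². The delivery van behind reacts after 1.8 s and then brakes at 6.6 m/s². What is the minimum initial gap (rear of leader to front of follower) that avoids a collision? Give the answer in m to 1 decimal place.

60 km/h ÷ 3.6 = 16.6667 m/s.
Leader travels v²/(2a_L) = 277.779 / 13.600 = 20.425 m before stopping.
Follower covers v·t_r = 16.6667 × 1.8 = 30.000 m while reacting, then v²/(2a_F) = 277.779 / 13.200 = 21.044 m while braking, for a total of 30.000 + 21.044 = 51.044 m.
Since a_F ≤ a_L and the follower starts braking later, the follower is never slower than the leader, so the closest approach is when both have stopped.
Minimum gap = 51.044 − 20.425 = 30.619 m.

Minimum gap ≈ 30.6 m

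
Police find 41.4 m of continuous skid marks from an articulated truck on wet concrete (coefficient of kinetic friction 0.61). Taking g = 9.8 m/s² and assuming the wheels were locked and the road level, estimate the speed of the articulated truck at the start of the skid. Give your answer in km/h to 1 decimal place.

Deceleration a = μg = 0.61 × 9.8 = 5.978 m/s².
v = √(2a·d) = √(2 × 5.978 × 41.4) = √494.978 = 22.2481 m/s.
= 22.2481 × 3.6 = 80.093 km/h.

Initial speed ≈ 80.1 km/h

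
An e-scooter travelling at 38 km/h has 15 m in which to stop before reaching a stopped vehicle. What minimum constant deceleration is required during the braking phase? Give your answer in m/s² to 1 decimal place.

Required deceleration ≈ 3.7 m/s²

38 km/h ÷ 3.6 = 10.5556 m/s.
v² = 2a·d ⇒ a = v²/(2d) = 10.5556² / (2 × 15.000) = 111.421 / 30.000 = 3.7140 m/s².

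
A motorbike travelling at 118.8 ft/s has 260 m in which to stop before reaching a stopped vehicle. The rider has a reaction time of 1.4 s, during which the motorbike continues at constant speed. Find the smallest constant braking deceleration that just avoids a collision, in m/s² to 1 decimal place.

Required deceleration ≈ 3.1 m/s²

118.8 ft/s × 0.3048 = 36.2102 m/s.
Distance covered during reaction = 36.2102 × 1.4 = 50.694 m.
Distance available for braking: 260 − 50.694 = 209.306 m.
v² = 2a·d ⇒ a = v²/(2d) = 36.2102² / (2 × 209.306) = 1311.179 / 418.612 = 3.1322 m/s².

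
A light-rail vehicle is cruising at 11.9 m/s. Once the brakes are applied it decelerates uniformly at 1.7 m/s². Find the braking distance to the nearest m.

Braking distance ≈ 42 m

Braking distance = v²/(2a) = 11.9000² / (2 × 1.700) = 141.610 / 3.400 = 41.650 m.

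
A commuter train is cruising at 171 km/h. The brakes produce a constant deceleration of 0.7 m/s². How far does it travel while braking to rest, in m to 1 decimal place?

Braking distance ≈ 1611.6 m

171 km/h ÷ 3.6 = 47.5000 m/s.
Braking distance = v²/(2a) = 47.5000² / (2 × 0.700) = 2256.250 / 1.400 = 1611.607 m.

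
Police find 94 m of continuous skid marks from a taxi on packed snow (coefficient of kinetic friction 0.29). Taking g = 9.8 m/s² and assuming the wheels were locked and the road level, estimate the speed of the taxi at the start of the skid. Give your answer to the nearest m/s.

Deceleration a = μg = 0.29 × 9.8 = 2.842 m/s².
v = √(2a·d) = √(2 × 2.842 × 94) = √534.296 = 23.1148 m/s.

Initial speed ≈ 23 m/s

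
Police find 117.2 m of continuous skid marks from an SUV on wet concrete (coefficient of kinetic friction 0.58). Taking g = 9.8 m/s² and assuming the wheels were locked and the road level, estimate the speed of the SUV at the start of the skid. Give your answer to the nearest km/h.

Initial speed ≈ 131 km/h

Deceleration a = μg = 0.58 × 9.8 = 5.684 m/s².
v = √(2a·d) = √(2 × 5.684 × 117.2) = √1332.330 = 36.5011 m/s.
= 36.5011 × 3.6 = 131.404 km/h.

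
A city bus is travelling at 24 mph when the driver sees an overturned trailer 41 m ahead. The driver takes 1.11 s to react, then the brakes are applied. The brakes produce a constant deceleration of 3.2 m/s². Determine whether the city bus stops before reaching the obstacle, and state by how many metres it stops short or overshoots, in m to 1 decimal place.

24 mph × 0.44704 = 10.7290 m/s.
Reaction distance = 10.7290 × 1.11 = 11.909 m.
Braking distance = v²/(2a) = 115.111 / 6.400 = 17.986 m.
Total stopping distance = 11.909 + 17.986 = 29.895 m, vs 41 m available — it stops with 41 − 29.895 = 11.105 m to spare.

Yes — it stops 11.1 m short of the obstacle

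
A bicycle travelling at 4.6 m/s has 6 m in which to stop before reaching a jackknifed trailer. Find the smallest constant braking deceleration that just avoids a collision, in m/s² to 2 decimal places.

v² = 2a·d ⇒ a = v²/(2d) = 4.6000² / (2 × 6.000) = 21.160 / 12.000 = 1.7633 m/s².

Required deceleration ≈ 1.76 m/s²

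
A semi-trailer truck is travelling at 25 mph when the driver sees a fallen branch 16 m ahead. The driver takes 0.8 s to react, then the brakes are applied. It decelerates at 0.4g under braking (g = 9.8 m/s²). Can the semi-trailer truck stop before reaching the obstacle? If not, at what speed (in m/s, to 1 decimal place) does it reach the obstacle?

No — it strikes the obstacle at 8.3 m/s

25 mph × 0.44704 = 11.1760 m/s.
a = 0.4 × 9.8 = 3.920 m/s².
Reaction distance = 11.1760 × 0.8 = 8.941 m.
Braking distance needed to stop: v²/(2a) = 124.903 / 7.840 = 15.932 m, so total needed = 8.941 + 15.932 = 24.873 m > 16 m — it cannot stop.
Distance remaining when braking begins: 16 − 8.941 = 7.059 m.
v² = v₀² − 2a·d = 124.903 − 2 × 3.920 × 7.059 = 69.560 m²/s².
v = √69.560 = 8.340 m/s.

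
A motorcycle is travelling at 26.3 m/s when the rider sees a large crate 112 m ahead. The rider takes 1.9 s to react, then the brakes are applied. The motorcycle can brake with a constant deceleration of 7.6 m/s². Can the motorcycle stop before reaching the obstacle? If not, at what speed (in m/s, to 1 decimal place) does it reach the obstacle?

Yes — it stops about 16.5 m short of the obstacle, so it never reaches it

Reaction distance = 26.3000 × 1.9 = 49.970 m.
Braking distance = v²/(2a) = 691.690 / 15.200 = 45.506 m.
Total stopping distance = 49.970 + 45.506 = 95.476 m, vs 112 m available — it stops with 112 − 95.476 = 16.524 m to spare.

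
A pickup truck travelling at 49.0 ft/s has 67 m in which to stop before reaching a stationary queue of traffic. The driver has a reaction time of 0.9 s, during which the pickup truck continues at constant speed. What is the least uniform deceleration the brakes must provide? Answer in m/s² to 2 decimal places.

Required deceleration ≈ 2.08 m/s²

49 ft/s × 0.3048 = 14.9352 m/s.
Distance covered during reaction = 14.9352 × 0.9 = 13.442 m.
Distance available for braking: 67 − 13.442 = 53.558 m.
v² = 2a·d ⇒ a = v²/(2d) = 14.9352² / (2 × 53.558) = 223.060 / 107.116 = 2.0824 m/s².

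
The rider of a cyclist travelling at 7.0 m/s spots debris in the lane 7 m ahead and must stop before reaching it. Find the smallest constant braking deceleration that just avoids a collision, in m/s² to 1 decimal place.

v² = 2a·d ⇒ a = v²/(2d) = 7.0000² / (2 × 7.000) = 49.000 / 14.000 = 3.5000 m/s².

Required deceleration ≈ 3.5 m/s²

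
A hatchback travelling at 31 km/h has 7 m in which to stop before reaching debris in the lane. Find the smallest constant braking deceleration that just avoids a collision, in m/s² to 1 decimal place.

31 km/h ÷ 3.6 = 8.6111 m/s.
v² = 2a·d ⇒ a = v²/(2d) = 8.6111² / (2 × 7.000) = 74.151 / 14.000 = 5.2965 m/s².

Required deceleration ≈ 5.3 m/s²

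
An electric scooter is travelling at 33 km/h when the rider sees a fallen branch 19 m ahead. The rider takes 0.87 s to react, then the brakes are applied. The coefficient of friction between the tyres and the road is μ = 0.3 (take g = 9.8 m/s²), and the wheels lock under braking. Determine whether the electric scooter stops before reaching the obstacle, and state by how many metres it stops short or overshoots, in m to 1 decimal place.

33 km/h ÷ 3.6 = 9.1667 m/s.
a = μg = 0.3 × 9.8 = 2.940 m/s².
Reaction distance = 9.1667 × 0.87 = 7.975 m.
Braking distance = v²/(2a) = 84.028 / 5.880 = 14.290 m.
Total stopping distance = 7.975 + 14.290 = 22.265 m, vs 19 m available — it cannot stop in time and overshoots by 22.265 − 19 = 3.265 m.

No — it overshoots by 3.3 m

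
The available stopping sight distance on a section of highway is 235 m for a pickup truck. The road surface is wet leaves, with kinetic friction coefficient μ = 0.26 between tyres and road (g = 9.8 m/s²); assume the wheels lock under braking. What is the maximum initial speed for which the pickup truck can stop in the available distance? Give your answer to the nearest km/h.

a = μg = 0.26 × 9.8 = 2.548 m/s².
v²/(2a) = d ⇒ v = √(2 × 2.548 × 235) = √1197.56 = 34.6058 m/s.
34.6058 m/s × 3.6 = 124.581 km/h.

Maximum speed ≈ 125 km/h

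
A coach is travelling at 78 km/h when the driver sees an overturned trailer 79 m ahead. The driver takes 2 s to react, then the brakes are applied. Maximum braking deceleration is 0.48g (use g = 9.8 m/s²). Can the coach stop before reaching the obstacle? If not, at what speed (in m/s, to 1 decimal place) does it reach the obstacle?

No — it strikes the obstacle at 11.6 m/s

78 km/h ÷ 3.6 = 21.6667 m/s.
a = 0.48 × 9.8 = 4.704 m/s².
Reaction distance = 21.6667 × 2 = 43.333 m.
Braking distance needed to stop: v²/(2a) = 469.446 / 9.408 = 49.899 m, so total needed = 43.333 + 49.899 = 93.232 m > 79 m — it cannot stop.
Distance remaining when braking begins: 79 − 43.333 = 35.667 m.
v² = v₀² − 2a·d = 469.446 − 2 × 4.704 × 35.667 = 133.891 m²/s².
v = √133.891 = 11.571 m/s.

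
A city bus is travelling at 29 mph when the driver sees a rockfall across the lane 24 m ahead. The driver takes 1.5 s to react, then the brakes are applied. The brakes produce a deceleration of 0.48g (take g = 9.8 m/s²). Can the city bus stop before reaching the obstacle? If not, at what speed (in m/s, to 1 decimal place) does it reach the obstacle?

No — it strikes the obstacle at 11.2 m/s

29 mph × 0.44704 = 12.9642 m/s.
a = 0.48 × 9.8 = 4.704 m/s².
Reaction distance = 12.9642 × 1.5 = 19.446 m.
Braking distance needed to stop: v²/(2a) = 168.070 / 9.408 = 17.865 m, so total needed = 19.446 + 17.865 = 37.311 m > 24 m — it cannot stop.
Distance remaining when braking begins: 24 − 19.446 = 4.554 m.
v² = v₀² − 2a·d = 168.070 − 2 × 4.704 × 4.554 = 125.226 m²/s².
v = √125.226 = 11.190 m/s.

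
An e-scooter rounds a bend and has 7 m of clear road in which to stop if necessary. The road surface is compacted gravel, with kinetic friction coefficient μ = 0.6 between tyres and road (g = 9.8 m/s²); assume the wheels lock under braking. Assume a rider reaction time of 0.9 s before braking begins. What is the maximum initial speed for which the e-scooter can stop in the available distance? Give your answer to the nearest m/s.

a = μg = 0.6 × 9.8 = 5.880 m/s².
Stopping distance: v·t_r + v²/(2a) = 7 with t_r = 0.9 s and a = 5.880 m/s².
So v² + 10.584 v − 82.32 = 0.
Positive root: v = −a·t_r + √((a·t_r)² + 2a·d) = −5.292 + √(28.005 + 82.32) = 5.2116 m/s.

Maximum speed ≈ 5 m/s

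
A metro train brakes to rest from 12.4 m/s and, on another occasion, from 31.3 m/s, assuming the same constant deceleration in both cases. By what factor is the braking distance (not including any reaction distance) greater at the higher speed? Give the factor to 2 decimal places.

Factor ≈ 6.37

Braking distance d = v²/(2a), so with a fixed, d ∝ v².
Factor = (31.3/12.4)² = 2.5242² = 6.3716.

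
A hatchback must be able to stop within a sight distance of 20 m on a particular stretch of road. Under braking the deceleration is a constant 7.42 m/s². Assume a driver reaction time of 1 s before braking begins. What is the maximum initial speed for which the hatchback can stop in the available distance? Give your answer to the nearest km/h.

Stopping distance: v·t_r + v²/(2a) = 20 with t_r = 1 s and a = 7.420 m/s².
So v² + 14.840 v − 296.80 = 0.
Positive root: v = −a·t_r + √((a·t_r)² + 2a·d) = −7.420 + √(55.056 + 296.80) = 11.3378 m/s.
11.3378 m/s × 3.6 = 40.816 km/h.

Maximum speed ≈ 41 km/h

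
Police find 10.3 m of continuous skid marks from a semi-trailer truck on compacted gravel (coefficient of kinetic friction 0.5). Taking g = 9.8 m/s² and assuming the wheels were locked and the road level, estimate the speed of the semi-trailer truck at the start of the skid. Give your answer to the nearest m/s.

Deceleration a = μg = 0.5 × 9.8 = 4.900 m/s².
v = √(2a·d) = √(2 × 4.900 × 10.3) = √100.940 = 10.0469 m/s.

Initial speed ≈ 10 m/s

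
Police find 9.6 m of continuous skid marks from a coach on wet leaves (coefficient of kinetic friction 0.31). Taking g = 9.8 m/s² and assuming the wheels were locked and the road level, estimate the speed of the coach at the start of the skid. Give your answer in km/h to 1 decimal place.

Initial speed ≈ 27.5 km/h

Deceleration a = μg = 0.31 × 9.8 = 3.038 m/s².
v = √(2a·d) = √(2 × 3.038 × 9.6) = √58.330 = 7.6374 m/s.
= 7.6374 × 3.6 = 27.495 km/h.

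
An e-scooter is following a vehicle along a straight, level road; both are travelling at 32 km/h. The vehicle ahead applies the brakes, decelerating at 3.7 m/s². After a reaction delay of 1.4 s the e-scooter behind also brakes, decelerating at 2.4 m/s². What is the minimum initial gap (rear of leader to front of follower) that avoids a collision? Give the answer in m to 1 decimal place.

Minimum gap ≈ 18.2 m

32 km/h ÷ 3.6 = 8.8889 m/s.
Leader travels v²/(2a_L) = 79.013 / 7.400 = 10.677 m before stopping.
Follower covers v·t_r = 8.8889 × 1.4 = 12.444 m while reacting, then v²/(2a_F) = 79.013 / 4.800 = 16.461 m while braking, for a total of 12.444 + 16.461 = 28.905 m.
Since a_F ≤ a_L and the follower starts braking later, the follower is never slower than the leader, so the closest approach is when both have stopped.
Minimum gap = 28.905 − 10.677 = 18.228 m.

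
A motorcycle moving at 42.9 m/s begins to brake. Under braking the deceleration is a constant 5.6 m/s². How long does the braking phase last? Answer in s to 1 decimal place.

Braking time = v/a = 42.9000 / 5.600 = 7.661 s.

Braking time ≈ 7.7 s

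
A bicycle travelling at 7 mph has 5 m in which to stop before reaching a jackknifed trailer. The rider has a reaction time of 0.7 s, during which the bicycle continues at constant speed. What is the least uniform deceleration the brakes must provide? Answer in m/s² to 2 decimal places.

Required deceleration ≈ 1.74 m/s²

7 mph × 0.44704 = 3.1293 m/s.
Distance covered during reaction = 3.1293 × 0.7 = 2.191 m.
Distance available for braking: 5 − 2.191 = 2.809 m.
v² = 2a·d ⇒ a = v²/(2d) = 3.1293² / (2 × 2.809) = 9.793 / 5.618 = 1.7431 m/s².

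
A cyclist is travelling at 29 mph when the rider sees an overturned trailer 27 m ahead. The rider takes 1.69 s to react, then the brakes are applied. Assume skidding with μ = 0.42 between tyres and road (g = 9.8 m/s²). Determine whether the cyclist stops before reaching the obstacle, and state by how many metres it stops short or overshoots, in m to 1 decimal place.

29 mph × 0.44704 = 12.9642 m/s.
a = μg = 0.42 × 9.8 = 4.116 m/s².
Reaction distance = 12.9642 × 1.69 = 21.909 m.
Braking distance = v²/(2a) = 168.070 / 8.232 = 20.417 m.
Total stopping distance = 21.909 + 20.417 = 42.326 m, vs 27 m available — it cannot stop in time and overshoots by 42.326 − 27 = 15.326 m.

No — it overshoots by 15.3 m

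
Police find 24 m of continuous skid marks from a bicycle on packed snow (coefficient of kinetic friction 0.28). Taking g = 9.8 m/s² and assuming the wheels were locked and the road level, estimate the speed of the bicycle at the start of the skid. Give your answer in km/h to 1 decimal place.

Deceleration a = μg = 0.28 × 9.8 = 2.744 m/s².
v = √(2a·d) = √(2 × 2.744 × 24) = √131.712 = 11.4766 m/s.
= 11.4766 × 3.6 = 41.316 km/h.

Initial speed ≈ 41.3 km/h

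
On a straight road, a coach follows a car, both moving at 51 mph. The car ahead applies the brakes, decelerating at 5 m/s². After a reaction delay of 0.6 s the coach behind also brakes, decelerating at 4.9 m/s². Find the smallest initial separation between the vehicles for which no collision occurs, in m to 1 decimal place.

51 mph × 0.44704 = 22.7990 m/s.
Leader travels v²/(2a_L) = 519.794 / 10.000 = 51.979 m before stopping.
Follower covers v·t_r = 22.7990 × 0.6 = 13.679 m while reacting, then v²/(2a_F) = 519.794 / 9.800 = 53.040 m while braking, for a total of 13.679 + 53.040 = 66.719 m.
Since a_F ≤ a_L and the follower starts braking later, the follower is never slower than the leader, so the closest approach is when both have stopped.
Minimum gap = 66.719 − 51.979 = 14.740 m.

Minimum gap ≈ 14.7 m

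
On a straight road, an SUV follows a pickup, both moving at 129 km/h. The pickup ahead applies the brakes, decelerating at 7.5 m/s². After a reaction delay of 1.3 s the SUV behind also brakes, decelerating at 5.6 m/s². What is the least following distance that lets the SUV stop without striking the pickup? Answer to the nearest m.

129 km/h ÷ 3.6 = 35.8333 m/s.
Leader travels v²/(2a_L) = 1284.025 / 15.000 = 85.602 m before stopping.
Follower covers v·t_r = 35.8333 × 1.3 = 46.583 m while reacting, then v²/(2a_F) = 1284.025 / 11.200 = 114.645 m while braking, for a total of 46.583 + 114.645 = 161.228 m.
Since a_F ≤ a_L and the follower starts braking later, the follower is never slower than the leader, so the closest approach is when both have stopped.
Minimum gap = 161.228 − 85.602 = 75.626 m.

Minimum gap ≈ 76 m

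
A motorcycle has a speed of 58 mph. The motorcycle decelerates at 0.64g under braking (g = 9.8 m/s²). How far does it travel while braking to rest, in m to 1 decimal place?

Braking distance ≈ 53.6 m

58 mph × 0.44704 = 25.9283 m/s.
a = 0.64 × 9.8 = 6.272 m/s².
Braking distance = v²/(2a) = 25.9283² / (2 × 6.272) = 672.277 / 12.544 = 53.594 m.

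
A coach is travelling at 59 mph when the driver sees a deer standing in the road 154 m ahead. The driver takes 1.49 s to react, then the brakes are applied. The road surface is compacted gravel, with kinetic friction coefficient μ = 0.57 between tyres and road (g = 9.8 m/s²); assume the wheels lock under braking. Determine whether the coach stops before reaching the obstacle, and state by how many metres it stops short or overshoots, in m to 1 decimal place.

59 mph × 0.44704 = 26.3754 m/s.
a = μg = 0.57 × 9.8 = 5.586 m/s².
Reaction distance = 26.3754 × 1.49 = 39.299 m.
Braking distance = v²/(2a) = 695.662 / 11.172 = 62.268 m.
Total stopping distance = 39.299 + 62.268 = 101.567 m, vs 154 m available — it stops with 154 − 101.567 = 52.433 m to spare.

Yes — it stops 52.4 m short of the obstacle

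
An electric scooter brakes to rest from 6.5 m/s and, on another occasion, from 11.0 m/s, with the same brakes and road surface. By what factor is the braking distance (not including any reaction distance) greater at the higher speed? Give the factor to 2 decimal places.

Factor ≈ 2.86

Braking distance d = v²/(2a), so with a fixed, d ∝ v².
Factor = (11.0/6.5)² = 1.6923² = 2.8639.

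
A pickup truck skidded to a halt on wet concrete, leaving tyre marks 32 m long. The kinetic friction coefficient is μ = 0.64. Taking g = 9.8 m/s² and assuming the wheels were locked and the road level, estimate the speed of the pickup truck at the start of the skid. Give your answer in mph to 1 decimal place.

Initial speed ≈ 44.8 mph

Deceleration a = μg = 0.64 × 9.8 = 6.272 m/s².
v = √(2a·d) = √(2 × 6.272 × 32) = √401.408 = 20.0352 m/s.
= 20.0352 ÷ 0.44704 = 44.817 mph.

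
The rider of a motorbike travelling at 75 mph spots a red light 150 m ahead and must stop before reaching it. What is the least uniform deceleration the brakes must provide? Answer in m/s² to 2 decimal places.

Required deceleration ≈ 3.75 m/s²

75 mph × 0.44704 = 33.5280 m/s.
v² = 2a·d ⇒ a = v²/(2d) = 33.5280² / (2 × 150.000) = 1124.127 / 300.000 = 3.7471 m/s².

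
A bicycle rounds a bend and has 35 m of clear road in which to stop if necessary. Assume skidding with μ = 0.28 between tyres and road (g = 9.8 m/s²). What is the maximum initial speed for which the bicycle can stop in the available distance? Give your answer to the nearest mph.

Maximum speed ≈ 31 mph

a = μg = 0.28 × 9.8 = 2.744 m/s².
v²/(2a) = d ⇒ v = √(2 × 2.744 × 35) = √192.08 = 13.8593 m/s.
13.8593 m/s ÷ 0.44704 = 31.002 mph.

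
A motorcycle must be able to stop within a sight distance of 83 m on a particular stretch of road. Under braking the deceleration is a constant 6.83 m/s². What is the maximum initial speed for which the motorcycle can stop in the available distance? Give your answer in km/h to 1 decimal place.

v²/(2a) = d ⇒ v = √(2 × 6.830 × 83) = √1133.78 = 33.6716 m/s.
33.6716 m/s × 3.6 = 121.218 km/h.

Maximum speed ≈ 121.2 km/h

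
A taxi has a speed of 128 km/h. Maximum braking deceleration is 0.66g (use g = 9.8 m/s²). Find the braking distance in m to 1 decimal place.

128 km/h ÷ 3.6 = 35.5556 m/s.
a = 0.66 × 9.8 = 6.468 m/s².
Braking distance = v²/(2a) = 35.5556² / (2 × 6.468) = 1264.201 / 12.936 = 97.727 m.

Braking distance ≈ 97.7 m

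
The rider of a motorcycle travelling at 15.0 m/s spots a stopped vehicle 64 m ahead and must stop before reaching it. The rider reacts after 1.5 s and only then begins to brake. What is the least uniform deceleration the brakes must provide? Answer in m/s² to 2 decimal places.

Required deceleration ≈ 2.71 m/s²

Distance covered during reaction = 15.0000 × 1.5 = 22.500 m.
Distance available for braking: 64 − 22.500 = 41.500 m.
v² = 2a·d ⇒ a = v²/(2d) = 15.0000² / (2 × 41.500) = 225.000 / 83.000 = 2.7108 m/s².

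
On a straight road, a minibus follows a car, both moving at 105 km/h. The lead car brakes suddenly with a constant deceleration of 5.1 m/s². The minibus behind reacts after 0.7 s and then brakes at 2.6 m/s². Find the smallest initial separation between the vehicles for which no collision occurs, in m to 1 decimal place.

Minimum gap ≈ 100.6 m

105 km/h ÷ 3.6 = 29.1667 m/s.
Leader travels v²/(2a_L) = 850.696 / 10.200 = 83.402 m before stopping.
Follower covers v·t_r = 29.1667 × 0.7 = 20.417 m while reacting, then v²/(2a_F) = 850.696 / 5.200 = 163.595 m while braking, for a total of 20.417 + 163.595 = 184.012 m.
Since a_F ≤ a_L and the follower starts braking later, the follower is never slower than the leader, so the closest approach is when both have stopped.
Minimum gap = 184.012 − 83.402 = 100.610 m.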